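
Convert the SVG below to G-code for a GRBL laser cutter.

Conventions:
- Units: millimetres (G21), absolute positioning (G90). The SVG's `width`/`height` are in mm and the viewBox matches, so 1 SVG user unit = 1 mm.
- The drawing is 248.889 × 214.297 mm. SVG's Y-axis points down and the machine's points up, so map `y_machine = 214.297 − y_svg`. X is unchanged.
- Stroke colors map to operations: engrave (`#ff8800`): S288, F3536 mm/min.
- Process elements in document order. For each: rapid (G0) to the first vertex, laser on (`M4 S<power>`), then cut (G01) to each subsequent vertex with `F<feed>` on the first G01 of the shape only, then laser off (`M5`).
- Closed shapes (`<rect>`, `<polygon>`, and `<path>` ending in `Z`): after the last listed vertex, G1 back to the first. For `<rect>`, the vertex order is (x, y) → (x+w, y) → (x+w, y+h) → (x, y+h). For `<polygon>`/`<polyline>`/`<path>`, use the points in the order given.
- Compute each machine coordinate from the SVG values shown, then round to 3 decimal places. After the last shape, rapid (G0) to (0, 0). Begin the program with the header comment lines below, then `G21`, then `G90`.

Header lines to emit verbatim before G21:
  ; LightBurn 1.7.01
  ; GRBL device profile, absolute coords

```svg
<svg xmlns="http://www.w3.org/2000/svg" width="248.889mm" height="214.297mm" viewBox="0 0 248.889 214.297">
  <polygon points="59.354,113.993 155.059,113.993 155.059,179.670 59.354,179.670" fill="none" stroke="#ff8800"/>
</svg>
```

Since the viewBox matches the mm dimensions, user units are millimetres directly. The only transform is the Y-flip y_m = 214.297 − y_svg.

Shape 1 is a rectangle drawn with `<polygon>`. Its stroke #ff8800 means engrave at S288, F3536. After flipping Y the toolpath is (59.354,100.304) → (155.059,100.304) → (155.059,34.627) → (59.354,34.627) → (59.354,100.304), returning to the start.

; LightBurn 1.7.01
; GRBL device profile, absolute coords
G21
G90
G0 X59.354 Y100.304
M4 S288
G01 X155.059 Y100.304 F3536
G01 X155.059 Y34.627
G01 X59.354 Y34.627
G01 X59.354 Y100.304
M5
G0 X0.000 Y0.000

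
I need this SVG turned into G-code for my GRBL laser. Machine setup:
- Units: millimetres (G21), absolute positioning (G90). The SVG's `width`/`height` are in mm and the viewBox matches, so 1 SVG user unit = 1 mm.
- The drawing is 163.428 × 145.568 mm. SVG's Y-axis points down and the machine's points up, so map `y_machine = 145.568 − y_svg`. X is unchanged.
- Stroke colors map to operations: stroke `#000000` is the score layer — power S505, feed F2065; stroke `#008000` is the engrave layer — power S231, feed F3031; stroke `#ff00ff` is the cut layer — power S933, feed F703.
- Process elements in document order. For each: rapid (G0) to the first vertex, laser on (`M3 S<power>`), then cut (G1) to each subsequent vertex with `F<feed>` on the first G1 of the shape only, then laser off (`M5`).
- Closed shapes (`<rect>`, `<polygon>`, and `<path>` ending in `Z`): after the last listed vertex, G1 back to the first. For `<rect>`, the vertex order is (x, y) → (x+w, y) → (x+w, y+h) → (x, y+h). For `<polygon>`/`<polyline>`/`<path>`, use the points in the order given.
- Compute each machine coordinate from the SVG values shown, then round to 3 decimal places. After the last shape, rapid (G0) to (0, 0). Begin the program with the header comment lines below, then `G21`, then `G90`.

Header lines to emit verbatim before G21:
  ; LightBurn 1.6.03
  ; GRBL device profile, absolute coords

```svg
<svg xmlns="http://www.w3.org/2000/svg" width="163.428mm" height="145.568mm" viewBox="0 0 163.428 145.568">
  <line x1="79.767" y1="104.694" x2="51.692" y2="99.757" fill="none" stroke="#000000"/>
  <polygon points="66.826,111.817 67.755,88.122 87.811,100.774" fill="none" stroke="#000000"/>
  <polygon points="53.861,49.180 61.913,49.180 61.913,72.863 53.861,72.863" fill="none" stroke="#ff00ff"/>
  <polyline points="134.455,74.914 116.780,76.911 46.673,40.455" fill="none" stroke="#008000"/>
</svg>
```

1 u = 1 mm; y_m = 145.568 − y.

[1] `<line>` line segment, #000000→score S505 F2065: (79.767,40.874) → (51.692,45.811)

[2] `<polygon>` regular polygon, #000000→score S505 F2065: (66.826,33.751) → (67.755,57.446) → (87.811,44.794) → (66.826,33.751) (closed)

[3] `<polygon>` rectangle, #ff00ff→cut S933 F703: (53.861,96.388) → (61.913,96.388) → (61.913,72.705) → (53.861,72.705) → (53.861,96.388) (closed)

[4] `<polyline>` open polyline, #008000→engrave S231 F3031: (134.455,70.654) → (116.780,68.657) → (46.673,105.113)

; LightBurn 1.6.03
; GRBL device profile, absolute coords
G21
G90
G0 X79.767 Y40.874
M3 S505
G1 X51.692 Y45.811 F2065
M5
G0 X66.826 Y33.751
M3 S505
G1 X67.755 Y57.446 F2065
G1 X87.811 Y44.794
G1 X66.826 Y33.751
M5
G0 X53.861 Y96.388
M3 S933
G1 X61.913 Y96.388 F703
G1 X61.913 Y72.705
G1 X53.861 Y72.705
G1 X53.861 Y96.388
M5
G0 X134.455 Y70.654
M3 S231
G1 X116.780 Y68.657 F3031
G1 X46.673 Y105.113
M5
G0 X0.000 Y0.000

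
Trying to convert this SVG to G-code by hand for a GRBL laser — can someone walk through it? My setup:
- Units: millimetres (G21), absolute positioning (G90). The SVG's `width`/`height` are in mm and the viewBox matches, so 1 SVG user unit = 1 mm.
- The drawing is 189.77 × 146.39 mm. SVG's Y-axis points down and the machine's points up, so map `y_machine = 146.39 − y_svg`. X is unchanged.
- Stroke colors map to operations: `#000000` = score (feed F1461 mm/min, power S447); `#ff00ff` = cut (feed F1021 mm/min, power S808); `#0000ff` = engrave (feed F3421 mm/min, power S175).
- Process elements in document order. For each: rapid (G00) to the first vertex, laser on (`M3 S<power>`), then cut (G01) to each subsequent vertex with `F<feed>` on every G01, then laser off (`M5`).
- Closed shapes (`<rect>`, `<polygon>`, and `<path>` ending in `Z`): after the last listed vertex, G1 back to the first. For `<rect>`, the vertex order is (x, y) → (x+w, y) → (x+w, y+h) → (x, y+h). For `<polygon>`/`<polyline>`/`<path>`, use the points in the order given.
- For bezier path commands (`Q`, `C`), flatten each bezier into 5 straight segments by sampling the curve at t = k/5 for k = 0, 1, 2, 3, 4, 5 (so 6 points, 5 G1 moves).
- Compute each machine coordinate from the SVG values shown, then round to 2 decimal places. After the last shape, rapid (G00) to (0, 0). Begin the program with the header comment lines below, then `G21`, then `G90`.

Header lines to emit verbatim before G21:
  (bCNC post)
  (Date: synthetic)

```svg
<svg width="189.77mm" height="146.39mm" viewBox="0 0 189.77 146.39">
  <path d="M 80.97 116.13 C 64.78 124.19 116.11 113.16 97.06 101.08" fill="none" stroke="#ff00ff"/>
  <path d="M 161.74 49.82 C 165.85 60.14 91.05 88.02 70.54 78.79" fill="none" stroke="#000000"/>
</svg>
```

viewBox `0 0 189.77 146.39` with mm width/height → 1 unit = 1 mm. Flip: y_m = 146.39 − y_svg.

**Shape 1** — `<path>` cubic bezier, stroke `#ff00ff` → cut (S808, F1021). Control points (SVG): P0=(80.97,116.13), P1=(64.78,124.19), P2=(116.11,113.16), P3=(97.06,101.08); sampled at t=k/5. Machine vertices: (80.97,30.26) → (78.26,27.57) → (85.13,28.60) → (94.96,32.47) → (101.15,38.33) → (97.06,45.31). Open path.

**Shape 2** — `<path>` cubic bezier, stroke `#000000` → score (S447, F1461). Control points (SVG): P0=(161.74,49.82), P1=(165.85,60.14), P2=(91.05,88.02), P3=(70.54,78.79); sampled at t=k/5. Machine vertices: (161.74,96.57) → (155.80,88.71) → (137.32,79.26) → (112.69,70.84) → (88.30,66.08) → (70.54,67.60). Open path.

(bCNC post)
(Date: synthetic)
G21
G90
G00 X80.97 Y30.26
M3 S808
G01 X78.26 Y27.57 F1021
G01 X85.13 Y28.60 F1021
G01 X94.96 Y32.47 F1021
G01 X101.15 Y38.33 F1021
G01 X97.06 Y45.31 F1021
M5
G00 X161.74 Y96.57
M3 S447
G01 X155.80 Y88.71 F1461
G01 X137.32 Y79.26 F1461
G01 X112.69 Y70.84 F1461
G01 X88.30 Y66.08 F1461
G01 X70.54 Y67.60 F1461
M5
G00 X0.00 Y0.00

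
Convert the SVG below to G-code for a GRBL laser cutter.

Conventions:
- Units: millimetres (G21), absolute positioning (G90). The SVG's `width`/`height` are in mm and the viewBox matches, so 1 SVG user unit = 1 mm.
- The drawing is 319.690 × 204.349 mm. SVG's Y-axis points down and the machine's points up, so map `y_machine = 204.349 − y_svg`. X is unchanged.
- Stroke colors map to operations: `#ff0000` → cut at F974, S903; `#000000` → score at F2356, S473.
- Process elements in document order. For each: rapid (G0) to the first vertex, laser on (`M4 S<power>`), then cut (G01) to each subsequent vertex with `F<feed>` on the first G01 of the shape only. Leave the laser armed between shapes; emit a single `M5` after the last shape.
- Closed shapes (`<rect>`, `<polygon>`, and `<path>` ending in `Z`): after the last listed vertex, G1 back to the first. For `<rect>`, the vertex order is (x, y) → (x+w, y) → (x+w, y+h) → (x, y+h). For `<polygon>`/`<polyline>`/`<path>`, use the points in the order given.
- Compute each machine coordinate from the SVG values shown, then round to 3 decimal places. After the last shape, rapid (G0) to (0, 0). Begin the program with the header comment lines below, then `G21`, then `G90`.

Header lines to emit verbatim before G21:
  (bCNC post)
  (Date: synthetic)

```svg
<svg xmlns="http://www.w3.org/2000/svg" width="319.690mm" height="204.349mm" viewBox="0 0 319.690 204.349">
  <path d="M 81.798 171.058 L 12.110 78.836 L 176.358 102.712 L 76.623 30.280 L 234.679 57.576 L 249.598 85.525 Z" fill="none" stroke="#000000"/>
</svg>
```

(bCNC post)
(Date: synthetic)
G21
G90
G0 X81.798 Y33.291
M4 S473
G01 X12.110 Y125.513 F2356
G01 X176.358 Y101.637
G01 X76.623 Y174.069
G01 X234.679 Y146.773
G01 X249.598 Y118.824
G01 X81.798 Y33.291
M5
G0 X0.000 Y0.000

1 u = 1 mm; y_m = 204.349 − y.

[1] `<path>` closed polygon, #000000→score S473 F2356: (81.798,33.291) → (12.110,125.513) → (176.358,101.637) → (76.623,174.069) → (234.679,146.773) → (249.598,118.824) → (81.798,33.291) (closed)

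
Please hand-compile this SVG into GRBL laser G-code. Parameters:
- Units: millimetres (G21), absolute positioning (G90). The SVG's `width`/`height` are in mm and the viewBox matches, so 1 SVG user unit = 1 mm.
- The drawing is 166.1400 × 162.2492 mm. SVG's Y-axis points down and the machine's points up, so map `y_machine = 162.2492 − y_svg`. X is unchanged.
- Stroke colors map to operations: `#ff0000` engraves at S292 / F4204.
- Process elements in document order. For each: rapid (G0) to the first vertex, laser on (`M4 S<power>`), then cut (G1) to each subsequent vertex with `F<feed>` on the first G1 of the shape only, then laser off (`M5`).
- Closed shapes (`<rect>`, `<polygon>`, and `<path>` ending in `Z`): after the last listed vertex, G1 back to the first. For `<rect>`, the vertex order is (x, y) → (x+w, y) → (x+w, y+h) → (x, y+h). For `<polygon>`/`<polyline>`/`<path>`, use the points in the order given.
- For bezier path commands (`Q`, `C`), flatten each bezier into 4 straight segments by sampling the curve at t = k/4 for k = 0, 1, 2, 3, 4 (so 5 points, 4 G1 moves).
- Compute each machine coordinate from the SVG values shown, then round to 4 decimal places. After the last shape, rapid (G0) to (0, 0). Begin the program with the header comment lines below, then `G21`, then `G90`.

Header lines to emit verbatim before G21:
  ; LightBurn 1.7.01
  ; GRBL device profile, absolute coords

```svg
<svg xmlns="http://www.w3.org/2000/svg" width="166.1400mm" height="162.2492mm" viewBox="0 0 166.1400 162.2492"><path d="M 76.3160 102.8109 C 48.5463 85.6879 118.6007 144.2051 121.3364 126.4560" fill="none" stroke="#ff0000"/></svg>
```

; LightBurn 1.7.01
; GRBL device profile, absolute coords
G21
G90
G0 X76.3160 Y59.4383
M4 S292
G1 X71.2504 Y60.4716 F4204
G1 X87.3867 Y47.3810
G1 X109.2427 Y34.4078
G1 X121.3364 Y35.7932
M5
G0 X0.0000 Y0.0000

viewBox `0 0 166.1400 162.2492` with mm width/height → 1 unit = 1 mm. Flip: y_m = 162.2492 − y_svg.

**Shape 1** — `<path>` cubic bezier, stroke `#ff0000` → engrave (S292, F4204). Control points (SVG): P0=(76.3160,102.8109), P1=(48.5463,85.6879), P2=(118.6007,144.2051), P3=(121.3364,126.4560); sampled at t=k/4. Machine vertices: (76.3160,59.4383) → (71.2504,60.4716) → (87.3867,47.3810) → (109.2427,34.4078) → (121.3364,35.7932). Open path.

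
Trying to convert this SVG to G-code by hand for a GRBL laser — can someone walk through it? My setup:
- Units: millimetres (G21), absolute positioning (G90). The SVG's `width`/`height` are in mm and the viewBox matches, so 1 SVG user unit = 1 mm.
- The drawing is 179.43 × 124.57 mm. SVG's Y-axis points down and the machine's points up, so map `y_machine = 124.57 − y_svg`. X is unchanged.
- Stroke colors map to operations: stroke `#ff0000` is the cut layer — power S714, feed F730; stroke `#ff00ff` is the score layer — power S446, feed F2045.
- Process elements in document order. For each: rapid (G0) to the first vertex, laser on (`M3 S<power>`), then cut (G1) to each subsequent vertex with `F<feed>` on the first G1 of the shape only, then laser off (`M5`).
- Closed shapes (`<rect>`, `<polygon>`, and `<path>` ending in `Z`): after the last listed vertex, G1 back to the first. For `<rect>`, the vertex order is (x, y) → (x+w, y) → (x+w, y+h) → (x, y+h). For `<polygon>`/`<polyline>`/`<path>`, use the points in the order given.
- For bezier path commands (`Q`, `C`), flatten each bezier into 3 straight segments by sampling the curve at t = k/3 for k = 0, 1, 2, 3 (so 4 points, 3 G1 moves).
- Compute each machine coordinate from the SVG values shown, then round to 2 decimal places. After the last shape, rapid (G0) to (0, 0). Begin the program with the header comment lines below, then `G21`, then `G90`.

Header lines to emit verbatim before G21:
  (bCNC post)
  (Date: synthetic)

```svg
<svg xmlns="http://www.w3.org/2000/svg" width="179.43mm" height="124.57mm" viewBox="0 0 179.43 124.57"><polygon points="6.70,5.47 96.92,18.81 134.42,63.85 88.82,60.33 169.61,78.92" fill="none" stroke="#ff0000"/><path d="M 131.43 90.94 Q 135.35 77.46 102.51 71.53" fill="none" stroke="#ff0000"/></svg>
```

(bCNC post)
(Date: synthetic)
G21
G90
G0 X6.70 Y119.10
M3 S714
G1 X96.92 Y105.76 F730
G1 X134.42 Y60.72
G1 X88.82 Y64.24
G1 X169.61 Y45.65
G1 X6.70 Y119.10
M5
G0 X131.43 Y33.63
M3 S714
G1 X129.96 Y41.78 F730
G1 X120.32 Y48.25
G1 X102.51 Y53.04
M5
G0 X0.00 Y0.00

viewBox `0 0 179.43 124.57` with mm width/height → 1 unit = 1 mm. Flip: y_m = 124.57 − y_svg.

**Shape 1** — `<polygon>` closed polygon, stroke `#ff0000` → cut (S714, F730). Machine vertices: (6.70,119.10) → (96.92,105.76) → (134.42,60.72) → (88.82,64.24) → (169.61,45.65) → (6.70,119.10). Closed: final G1 returns to the first vertex.

**Shape 2** — `<path>` quadratic bezier, stroke `#ff0000` → cut (S714, F730). Control points (SVG): P0=(131.43,90.94), P1=(135.35,77.46), P2=(102.51,71.53); sampled at t=k/3. Machine vertices: (131.43,33.63) → (129.96,41.78) → (120.32,48.25) → (102.51,53.04). Open path.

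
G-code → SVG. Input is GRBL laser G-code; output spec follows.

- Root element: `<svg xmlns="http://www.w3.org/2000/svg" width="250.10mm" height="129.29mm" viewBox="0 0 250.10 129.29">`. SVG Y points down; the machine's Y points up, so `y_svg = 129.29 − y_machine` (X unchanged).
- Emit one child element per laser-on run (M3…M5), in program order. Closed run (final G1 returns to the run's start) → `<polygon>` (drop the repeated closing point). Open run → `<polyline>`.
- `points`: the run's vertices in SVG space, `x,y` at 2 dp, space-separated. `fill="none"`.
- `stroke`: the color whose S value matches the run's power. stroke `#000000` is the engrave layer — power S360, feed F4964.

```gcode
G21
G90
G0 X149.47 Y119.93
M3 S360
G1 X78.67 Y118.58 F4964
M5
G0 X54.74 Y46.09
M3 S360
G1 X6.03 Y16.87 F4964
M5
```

<svg xmlns="http://www.w3.org/2000/svg" width="250.10mm" height="129.29mm" viewBox="0 0 250.10 129.29">
  <polyline points="149.47,9.36 78.67,10.71" fill="none" stroke="#000000"/>
  <polyline points="54.74,83.20 6.03,112.42" fill="none" stroke="#000000"/>
</svg>

Each laser-on run becomes one SVG element. Flip Y back into SVG space with y_svg = 129.29 − y_machine. Every run uses S360, so all elements get stroke `#000000` (engrave).

Run 1: The run is open, so emit a `<polyline>` with points (Y-flipped): 149.47,9.36 78.67,10.71.

Run 2: The run is open, so emit a `<polyline>` with points (Y-flipped): 54.74,83.20 6.03,112.42.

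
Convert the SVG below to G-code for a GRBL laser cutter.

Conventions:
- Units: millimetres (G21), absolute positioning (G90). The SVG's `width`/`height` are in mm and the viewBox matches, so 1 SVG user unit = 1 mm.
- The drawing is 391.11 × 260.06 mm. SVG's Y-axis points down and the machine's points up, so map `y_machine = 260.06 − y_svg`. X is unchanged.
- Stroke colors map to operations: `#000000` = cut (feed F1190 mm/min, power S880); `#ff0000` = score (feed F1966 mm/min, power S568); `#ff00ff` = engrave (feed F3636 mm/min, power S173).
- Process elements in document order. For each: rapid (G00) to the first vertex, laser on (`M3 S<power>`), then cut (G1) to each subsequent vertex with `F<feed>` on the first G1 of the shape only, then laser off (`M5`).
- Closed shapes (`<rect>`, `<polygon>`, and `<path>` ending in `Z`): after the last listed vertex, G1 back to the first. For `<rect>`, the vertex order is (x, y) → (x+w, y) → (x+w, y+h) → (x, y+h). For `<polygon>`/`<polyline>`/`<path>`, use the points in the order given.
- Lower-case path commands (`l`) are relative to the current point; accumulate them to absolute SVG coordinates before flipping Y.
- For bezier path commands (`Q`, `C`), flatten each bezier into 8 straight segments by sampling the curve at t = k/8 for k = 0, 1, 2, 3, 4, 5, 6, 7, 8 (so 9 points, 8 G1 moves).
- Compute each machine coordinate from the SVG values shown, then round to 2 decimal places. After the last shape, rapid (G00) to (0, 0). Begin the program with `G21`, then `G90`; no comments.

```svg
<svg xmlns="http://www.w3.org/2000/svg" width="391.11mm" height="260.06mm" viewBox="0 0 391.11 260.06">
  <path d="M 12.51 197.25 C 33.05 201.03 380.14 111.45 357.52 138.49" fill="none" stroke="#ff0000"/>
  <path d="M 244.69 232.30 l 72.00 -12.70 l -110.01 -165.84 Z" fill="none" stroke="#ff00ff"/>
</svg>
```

G21
G90
G00 X12.51 Y62.81
M3 S568
G1 X34.16 Y65.36 F1966
G1 X78.26 Y74.20
G1 X136.66 Y86.87
G1 X201.20 Y100.91
G1 X263.71 Y113.86
G1 X316.04 Y123.26
G1 X350.03 Y126.65
G1 X357.52 Y121.57
M5
G00 X244.69 Y27.76
M3 S173
G1 X316.69 Y40.46 F3636
G1 X206.68 Y206.30
G1 X244.69 Y27.76
M5
G00 X0.00 Y0.00

1 u = 1 mm; y_m = 260.06 − y.

[1] `<path>` cubic bezier, #ff0000→score S568 F1966: (12.51,62.81) → (34.16,65.36) → (78.26,74.20) → (136.66,86.87) → (201.20,100.91) → (263.71,113.86) → (316.04,123.26) → (350.03,126.65) → (357.52,121.57)

[2] `<path>` closed polygon, #ff00ff→engrave S173 F3636: (244.69,27.76) → (316.69,40.46) → (206.68,206.30) → (244.69,27.76) (closed)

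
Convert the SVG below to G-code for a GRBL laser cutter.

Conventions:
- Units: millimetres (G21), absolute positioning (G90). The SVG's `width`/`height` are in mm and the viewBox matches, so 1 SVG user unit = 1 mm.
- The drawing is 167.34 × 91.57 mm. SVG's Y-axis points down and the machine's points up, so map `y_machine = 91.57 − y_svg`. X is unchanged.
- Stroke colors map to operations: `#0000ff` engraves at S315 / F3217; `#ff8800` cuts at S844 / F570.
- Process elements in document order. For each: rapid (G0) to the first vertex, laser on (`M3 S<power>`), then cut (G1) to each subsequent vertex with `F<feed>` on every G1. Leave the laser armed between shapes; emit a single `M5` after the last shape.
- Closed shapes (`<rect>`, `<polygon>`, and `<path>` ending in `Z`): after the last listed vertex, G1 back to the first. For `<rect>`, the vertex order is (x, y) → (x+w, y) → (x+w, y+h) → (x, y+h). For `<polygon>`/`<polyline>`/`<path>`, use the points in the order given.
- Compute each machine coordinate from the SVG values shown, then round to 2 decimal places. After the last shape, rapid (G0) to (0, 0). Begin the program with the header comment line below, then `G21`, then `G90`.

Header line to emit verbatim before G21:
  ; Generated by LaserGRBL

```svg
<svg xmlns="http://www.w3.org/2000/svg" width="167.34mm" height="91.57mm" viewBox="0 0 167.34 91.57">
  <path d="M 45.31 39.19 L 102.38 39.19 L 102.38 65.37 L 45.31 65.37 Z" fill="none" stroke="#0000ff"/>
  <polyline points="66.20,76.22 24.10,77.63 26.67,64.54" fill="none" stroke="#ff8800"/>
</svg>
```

Since the viewBox matches the mm dimensions, user units are millimetres directly. The only transform is the Y-flip y_m = 91.57 − y_svg.

Shape 1 is a rectangle drawn with `<path>`. Its stroke #0000ff means engrave at S315, F3217. After flipping Y the toolpath is (45.31,52.38) → (102.38,52.38) → (102.38,26.20) → (45.31,26.20) → (45.31,52.38), returning to the start.

Shape 2 is a open polyline drawn with `<polyline>`. Its stroke #ff8800 means cut at S844, F570. After flipping Y the toolpath is (66.20,15.35) → (24.10,13.94) → (26.67,27.03).

; Generated by LaserGRBL
G21
G90
G0 X45.31 Y52.38
M3 S315
G1 X102.38 Y52.38 F3217
G1 X102.38 Y26.20 F3217
G1 X45.31 Y26.20 F3217
G1 X45.31 Y52.38 F3217
G0 X66.20 Y15.35
M3 S844
G1 X24.10 Y13.94 F570
G1 X26.67 Y27.03 F570
M5
G0 X0.00 Y0.00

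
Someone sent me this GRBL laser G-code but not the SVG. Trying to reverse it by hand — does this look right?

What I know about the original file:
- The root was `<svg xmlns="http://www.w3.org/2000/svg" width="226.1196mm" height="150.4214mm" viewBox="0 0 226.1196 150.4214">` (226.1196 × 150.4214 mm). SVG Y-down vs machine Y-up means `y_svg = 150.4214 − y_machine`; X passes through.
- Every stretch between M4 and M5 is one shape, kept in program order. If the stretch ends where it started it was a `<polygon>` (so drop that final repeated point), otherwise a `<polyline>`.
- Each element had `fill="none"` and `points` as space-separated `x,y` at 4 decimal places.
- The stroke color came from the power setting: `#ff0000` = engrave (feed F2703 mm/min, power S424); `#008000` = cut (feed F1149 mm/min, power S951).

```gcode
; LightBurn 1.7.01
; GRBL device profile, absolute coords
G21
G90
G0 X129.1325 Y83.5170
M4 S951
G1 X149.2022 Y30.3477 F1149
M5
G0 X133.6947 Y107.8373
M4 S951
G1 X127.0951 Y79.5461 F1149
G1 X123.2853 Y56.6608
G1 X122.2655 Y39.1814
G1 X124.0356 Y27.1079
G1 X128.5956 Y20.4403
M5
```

Each laser-on run becomes one SVG element. Flip Y back into SVG space with y_svg = 150.4214 − y_machine. Every run uses S951, so all elements get stroke `#008000` (cut).

Run 1: The run is open, so emit a `<polyline>` with points (Y-flipped): 129.1325,66.9044 149.2022,120.0737.

Run 2: The run is open, so emit a `<polyline>` with points (Y-flipped): 133.6947,42.5841 127.0951,70.8753 123.2853,93.7606 122.2655,111.2400 124.0356,123.3135 128.5956,129.9811.

<svg xmlns="http://www.w3.org/2000/svg" width="226.1196mm" height="150.4214mm" viewBox="0 0 226.1196 150.4214">
  <polyline points="129.1325,66.9044 149.2022,120.0737" fill="none" stroke="#008000"/>
  <polyline points="133.6947,42.5841 127.0951,70.8753 123.2853,93.7606 122.2655,111.2400 124.0356,123.3135 128.5956,129.9811" fill="none" stroke="#008000"/>
</svg>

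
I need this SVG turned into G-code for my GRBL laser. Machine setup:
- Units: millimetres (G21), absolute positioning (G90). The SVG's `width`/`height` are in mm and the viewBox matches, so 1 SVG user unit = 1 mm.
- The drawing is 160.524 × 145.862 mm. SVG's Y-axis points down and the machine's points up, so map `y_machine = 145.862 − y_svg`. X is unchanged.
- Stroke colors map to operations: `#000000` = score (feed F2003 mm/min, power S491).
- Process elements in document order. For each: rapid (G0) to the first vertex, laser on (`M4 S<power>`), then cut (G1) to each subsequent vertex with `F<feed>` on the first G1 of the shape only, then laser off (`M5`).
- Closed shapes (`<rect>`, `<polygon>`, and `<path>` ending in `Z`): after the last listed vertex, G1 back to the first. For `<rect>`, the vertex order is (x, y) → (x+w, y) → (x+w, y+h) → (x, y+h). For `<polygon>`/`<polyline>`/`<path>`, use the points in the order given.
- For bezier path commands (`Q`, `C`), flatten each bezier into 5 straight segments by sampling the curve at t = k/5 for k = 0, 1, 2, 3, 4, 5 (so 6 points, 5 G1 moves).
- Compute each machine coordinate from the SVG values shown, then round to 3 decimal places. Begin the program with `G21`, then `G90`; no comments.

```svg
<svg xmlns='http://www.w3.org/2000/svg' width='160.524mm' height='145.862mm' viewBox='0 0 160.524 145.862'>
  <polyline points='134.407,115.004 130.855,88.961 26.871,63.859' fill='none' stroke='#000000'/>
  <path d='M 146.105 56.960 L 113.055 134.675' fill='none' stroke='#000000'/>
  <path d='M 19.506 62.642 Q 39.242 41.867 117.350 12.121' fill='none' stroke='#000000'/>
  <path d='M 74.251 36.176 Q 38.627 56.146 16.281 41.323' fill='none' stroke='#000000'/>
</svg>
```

G21
G90
G0 X134.407 Y30.858
M4 S491
G1 X130.855 Y56.901 F2003
G1 X26.871 Y82.003
M5
G0 X146.105 Y88.902
M4 S491
G1 X113.055 Y11.187 F2003
M5
G0 X19.506 Y83.220
M4 S491
G1 X29.735 Y91.889 F2003
G1 X44.634 Y101.275
G1 X64.203 Y111.380
G1 X88.442 Y122.201
G1 X117.350 Y133.741
M5
G0 X74.251 Y109.686
M4 S491
G1 X60.533 Y103.090 F2003
G1 X47.876 Y99.277
G1 X36.282 Y98.247
G1 X25.751 Y100.002
G1 X16.281 Y104.539
M5

viewBox `0 0 160.524 145.862` with mm width/height → 1 unit = 1 mm. Flip: y_m = 145.862 − y_svg.

**Shape 1** — `<polyline>` open polyline, stroke `#000000` → score (S491, F2003). Machine vertices: (134.407,30.858) → (130.855,56.901) → (26.871,82.003). Open path.

**Shape 2** — `<path>` line segment, stroke `#000000` → score (S491, F2003). Machine vertices: (146.105,88.902) → (113.055,11.187). Open path.

**Shape 3** — `<path>` quadratic bezier, stroke `#000000` → score (S491, F2003). Control points (SVG): P0=(19.506,62.642), P1=(39.242,41.867), P2=(117.350,12.121); sampled at t=k/5. Machine vertices: (19.506,83.220) → (29.735,91.889) → (44.634,101.275) → (64.203,111.380) → (88.442,122.201) → (117.350,133.741). Open path.

**Shape 4** — `<path>` quadratic bezier, stroke `#000000` → score (S491, F2003). Control points (SVG): P0=(74.251,36.176), P1=(38.627,56.146), P2=(16.281,41.323); sampled at t=k/5. Machine vertices: (74.251,109.686) → (60.533,103.090) → (47.876,99.277) → (36.282,98.247) → (25.751,100.002) → (16.281,104.539). Open path.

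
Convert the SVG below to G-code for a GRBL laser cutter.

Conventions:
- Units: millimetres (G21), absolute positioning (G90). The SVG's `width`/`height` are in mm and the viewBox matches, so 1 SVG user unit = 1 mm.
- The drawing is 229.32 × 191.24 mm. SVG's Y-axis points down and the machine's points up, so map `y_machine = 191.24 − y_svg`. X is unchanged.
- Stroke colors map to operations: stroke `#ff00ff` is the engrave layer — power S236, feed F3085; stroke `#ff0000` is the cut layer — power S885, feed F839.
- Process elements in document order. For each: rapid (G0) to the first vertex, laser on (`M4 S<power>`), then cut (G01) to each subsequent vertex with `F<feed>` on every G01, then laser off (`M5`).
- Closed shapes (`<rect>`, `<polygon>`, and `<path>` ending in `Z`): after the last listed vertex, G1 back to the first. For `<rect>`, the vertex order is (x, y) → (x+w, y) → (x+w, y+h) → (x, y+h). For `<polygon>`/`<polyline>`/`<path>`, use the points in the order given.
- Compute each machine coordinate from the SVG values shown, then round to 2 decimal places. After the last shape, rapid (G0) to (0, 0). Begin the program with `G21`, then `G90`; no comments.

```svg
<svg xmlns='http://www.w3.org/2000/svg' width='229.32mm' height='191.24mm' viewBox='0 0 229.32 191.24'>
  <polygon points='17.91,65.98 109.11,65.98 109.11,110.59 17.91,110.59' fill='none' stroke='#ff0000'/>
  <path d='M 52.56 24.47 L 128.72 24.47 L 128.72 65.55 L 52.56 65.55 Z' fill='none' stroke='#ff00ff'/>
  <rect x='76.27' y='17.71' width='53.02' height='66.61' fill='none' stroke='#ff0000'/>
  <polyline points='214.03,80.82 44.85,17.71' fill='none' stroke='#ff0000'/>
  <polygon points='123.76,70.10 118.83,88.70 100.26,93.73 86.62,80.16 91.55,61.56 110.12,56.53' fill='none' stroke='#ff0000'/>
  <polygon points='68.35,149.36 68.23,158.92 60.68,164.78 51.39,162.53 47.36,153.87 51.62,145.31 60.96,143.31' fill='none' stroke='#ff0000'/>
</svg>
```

viewBox `0 0 229.32 191.24` with mm width/height → 1 unit = 1 mm. Flip: y_m = 191.24 − y_svg.

**Shape 1** — `<polygon>` rectangle, stroke `#ff0000` → cut (S885, F839). Machine vertices: (17.91,125.26) → (109.11,125.26) → (109.11,80.65) → (17.91,80.65) → (17.91,125.26). Closed: final G1 returns to the first vertex.

**Shape 2** — `<path>` rectangle, stroke `#ff00ff` → engrave (S236, F3085). Machine vertices: (52.56,166.77) → (128.72,166.77) → (128.72,125.69) → (52.56,125.69) → (52.56,166.77). Closed: final G1 returns to the first vertex.

**Shape 3** — `<rect>` rectangle, stroke `#ff0000` → cut (S885, F839). Machine vertices: (76.27,173.53) → (129.29,173.53) → (129.29,106.92) → (76.27,106.92) → (76.27,173.53). Closed: final G1 returns to the first vertex.

**Shape 4** — `<polyline>` line segment, stroke `#ff0000` → cut (S885, F839). Machine vertices: (214.03,110.42) → (44.85,173.53). Open path.

**Shape 5** — `<polygon>` regular polygon, stroke `#ff0000` → cut (S885, F839). Machine vertices: (123.76,121.14) → (118.83,102.54) → (100.26,97.51) → (86.62,111.08) → (91.55,129.68) → (110.12,134.71) → (123.76,121.14). Closed: final G1 returns to the first vertex.

**Shape 6** — `<polygon>` regular polygon, stroke `#ff0000` → cut (S885, F839). Machine vertices: (68.35,41.88) → (68.23,32.32) → (60.68,26.46) → (51.39,28.71) → (47.36,37.37) → (51.62,45.93) → (60.96,47.93) → (68.35,41.88). Closed: final G1 returns to the first vertex.

G21
G90
G0 X17.91 Y125.26
M4 S885
G01 X109.11 Y125.26 F839
G01 X109.11 Y80.65 F839
G01 X17.91 Y80.65 F839
G01 X17.91 Y125.26 F839
M5
G0 X52.56 Y166.77
M4 S236
G01 X128.72 Y166.77 F3085
G01 X128.72 Y125.69 F3085
G01 X52.56 Y125.69 F3085
G01 X52.56 Y166.77 F3085
M5
G0 X76.27 Y173.53
M4 S885
G01 X129.29 Y173.53 F839
G01 X129.29 Y106.92 F839
G01 X76.27 Y106.92 F839
G01 X76.27 Y173.53 F839
M5
G0 X214.03 Y110.42
M4 S885
G01 X44.85 Y173.53 F839
M5
G0 X123.76 Y121.14
M4 S885
G01 X118.83 Y102.54 F839
G01 X100.26 Y97.51 F839
G01 X86.62 Y111.08 F839
G01 X91.55 Y129.68 F839
G01 X110.12 Y134.71 F839
G01 X123.76 Y121.14 F839
M5
G0 X68.35 Y41.88
M4 S885
G01 X68.23 Y32.32 F839
G01 X60.68 Y26.46 F839
G01 X51.39 Y28.71 F839
G01 X47.36 Y37.37 F839
G01 X51.62 Y45.93 F839
G01 X60.96 Y47.93 F839
G01 X68.35 Y41.88 F839
M5
G0 X0.00 Y0.00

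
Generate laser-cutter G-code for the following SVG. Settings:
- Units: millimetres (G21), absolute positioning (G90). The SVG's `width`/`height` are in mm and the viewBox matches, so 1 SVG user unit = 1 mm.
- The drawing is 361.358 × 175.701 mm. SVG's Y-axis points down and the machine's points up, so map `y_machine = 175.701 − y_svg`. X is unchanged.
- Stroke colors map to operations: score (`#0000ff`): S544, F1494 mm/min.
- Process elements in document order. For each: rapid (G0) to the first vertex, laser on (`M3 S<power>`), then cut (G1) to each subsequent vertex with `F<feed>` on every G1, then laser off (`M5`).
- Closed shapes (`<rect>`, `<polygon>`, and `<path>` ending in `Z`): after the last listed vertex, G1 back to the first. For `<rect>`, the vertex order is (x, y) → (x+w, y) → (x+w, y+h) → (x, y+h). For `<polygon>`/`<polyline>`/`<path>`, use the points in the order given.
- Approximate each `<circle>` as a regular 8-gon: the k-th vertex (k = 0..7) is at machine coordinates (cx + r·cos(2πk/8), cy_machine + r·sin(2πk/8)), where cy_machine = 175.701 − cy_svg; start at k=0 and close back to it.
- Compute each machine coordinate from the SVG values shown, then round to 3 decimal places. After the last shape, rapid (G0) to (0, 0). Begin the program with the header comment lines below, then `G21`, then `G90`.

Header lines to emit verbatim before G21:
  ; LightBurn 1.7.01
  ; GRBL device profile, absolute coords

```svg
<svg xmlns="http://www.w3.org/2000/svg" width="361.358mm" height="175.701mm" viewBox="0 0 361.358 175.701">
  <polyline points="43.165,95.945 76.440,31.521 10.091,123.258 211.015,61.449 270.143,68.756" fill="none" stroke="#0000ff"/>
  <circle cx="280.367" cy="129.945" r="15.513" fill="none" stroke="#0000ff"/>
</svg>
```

; LightBurn 1.7.01
; GRBL device profile, absolute coords
G21
G90
G0 X43.165 Y79.756
M3 S544
G1 X76.440 Y144.180 F1494
G1 X10.091 Y52.443 F1494
G1 X211.015 Y114.252 F1494
G1 X270.143 Y106.945 F1494
M5
G0 X295.880 Y45.756
M3 S544
G1 X291.336 Y56.725 F1494
G1 X280.367 Y61.269 F1494
G1 X269.398 Y56.725 F1494
G1 X264.854 Y45.756 F1494
G1 X269.398 Y34.787 F1494
G1 X280.367 Y30.243 F1494
G1 X291.336 Y34.787 F1494
G1 X295.880 Y45.756 F1494
M5
G0 X0.000 Y0.000

Since the viewBox matches the mm dimensions, user units are millimetres directly. The only transform is the Y-flip y_m = 175.701 − y_svg.

Shape 1 is a open polyline drawn with `<polyline>`. Its stroke #0000ff means score at S544, F1494. After flipping Y the toolpath is (43.165,79.756) → (76.440,144.180) → (10.091,52.443) → (211.015,114.252) → (270.143,106.945).

Shape 2 is a circle drawn with `<circle>`. Its stroke #0000ff means score at S544, F1494. After flipping Y the toolpath is (295.880,45.756) → (291.336,56.725) → (280.367,61.269) → (269.398,56.725) → (264.854,45.756) → (269.398,34.787) → (280.367,30.243) → (291.336,34.787) → (295.880,45.756), returning to the start.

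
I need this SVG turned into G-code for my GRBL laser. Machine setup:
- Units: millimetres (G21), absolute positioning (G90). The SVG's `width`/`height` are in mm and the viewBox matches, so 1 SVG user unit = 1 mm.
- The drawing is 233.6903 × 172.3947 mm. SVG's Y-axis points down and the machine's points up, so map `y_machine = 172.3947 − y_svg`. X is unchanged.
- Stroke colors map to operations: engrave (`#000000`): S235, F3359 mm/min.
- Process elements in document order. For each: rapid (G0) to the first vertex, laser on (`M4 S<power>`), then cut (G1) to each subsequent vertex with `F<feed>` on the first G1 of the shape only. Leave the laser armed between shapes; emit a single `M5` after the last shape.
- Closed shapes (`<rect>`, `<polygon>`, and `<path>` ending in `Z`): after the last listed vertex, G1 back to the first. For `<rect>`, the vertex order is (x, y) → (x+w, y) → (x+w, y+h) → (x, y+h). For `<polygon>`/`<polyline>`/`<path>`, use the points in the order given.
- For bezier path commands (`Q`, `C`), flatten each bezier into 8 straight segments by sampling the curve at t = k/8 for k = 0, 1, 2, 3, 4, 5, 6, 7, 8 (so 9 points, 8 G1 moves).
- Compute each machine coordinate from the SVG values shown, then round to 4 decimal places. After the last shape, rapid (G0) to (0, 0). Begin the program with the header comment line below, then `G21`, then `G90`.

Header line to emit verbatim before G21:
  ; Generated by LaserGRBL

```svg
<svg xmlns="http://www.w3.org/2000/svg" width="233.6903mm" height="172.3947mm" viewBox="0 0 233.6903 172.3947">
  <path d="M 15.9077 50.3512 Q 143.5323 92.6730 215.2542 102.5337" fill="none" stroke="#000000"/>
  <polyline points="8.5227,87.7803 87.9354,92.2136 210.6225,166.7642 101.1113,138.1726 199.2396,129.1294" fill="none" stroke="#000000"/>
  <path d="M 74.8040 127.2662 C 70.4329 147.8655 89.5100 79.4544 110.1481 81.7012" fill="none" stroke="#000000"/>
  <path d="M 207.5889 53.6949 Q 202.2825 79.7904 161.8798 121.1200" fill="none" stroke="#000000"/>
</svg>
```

; Generated by LaserGRBL
G21
G90
G0 X15.9077 Y122.0435
M4 S235
G1 X46.9404 Y111.9703 F3359
G1 X76.2261 Y102.9114
G1 X103.7648 Y94.8670
G1 X129.5566 Y87.8370
G1 X153.6015 Y81.8214
G1 X175.8993 Y76.8202
G1 X196.4502 Y72.8334
G1 X215.2542 Y69.8610
G0 X8.5227 Y84.6144
M4 S235
G1 X87.9354 Y80.1811 F3359
G1 X210.6225 Y5.6305
G1 X101.1113 Y34.2221
G1 X199.2396 Y43.2653
G0 X74.8040 Y45.1285
M4 S235
G1 X74.2212 Y41.2643 F3359
G1 X75.5802 Y43.8737
G1 X78.6245 Y51.0855
G1 X83.0976 Y61.0288
G1 X88.7430 Y71.8324
G1 X95.3042 Y81.6251
G1 X102.5247 Y88.5358
G1 X110.1481 Y90.6935
G0 X207.5889 Y118.6998
M4 S235
G1 X205.7139 Y111.9379 F3359
G1 X202.7422 Y104.6999
G1 X198.6737 Y96.9859
G1 X193.5084 Y88.7958
G1 X187.2464 Y80.1296
G1 X179.8876 Y70.9874
G1 X171.4321 Y61.3691
G1 X161.8798 Y51.2747
M5
G0 X0.0000 Y0.0000

Since the viewBox matches the mm dimensions, user units are millimetres directly. The only transform is the Y-flip y_m = 172.3947 − y_svg.

Shape 1 is a quadratic bezier drawn with `<path>`. Its stroke #000000 means engrave at S235, F3359. After flipping Y the toolpath is (15.9077,122.0435) → (46.9404,111.9703) → (76.2261,102.9114) → (103.7648,94.8670) → (129.5566,87.8370) → (153.6015,81.8214) → (175.8993,76.8202) → (196.4502,72.8334) → (215.2542,69.8610).

Shape 2 is a open polyline drawn with `<polyline>`. Its stroke #000000 means engrave at S235, F3359. After flipping Y the toolpath is (8.5227,84.6144) → (87.9354,80.1811) → (210.6225,5.6305) → (101.1113,34.2221) → (199.2396,43.2653).

Shape 3 is a cubic bezier drawn with `<path>`. Its stroke #000000 means engrave at S235, F3359. After flipping Y the toolpath is (74.8040,45.1285) → (74.2212,41.2643) → (75.5802,43.8737) → (78.6245,51.0855) → (83.0976,61.0288) → (88.7430,71.8324) → (95.3042,81.6251) → (102.5247,88.5358) → (110.1481,90.6935).

Shape 4 is a quadratic bezier drawn with `<path>`. Its stroke #000000 means engrave at S235, F3359. After flipping Y the toolpath is (207.5889,118.6998) → (205.7139,111.9379) → (202.7422,104.6999) → (198.6737,96.9859) → (193.5084,88.7958) → (187.2464,80.1296) → (179.8876,70.9874) → (171.4321,61.3691) → (161.8798,51.2747).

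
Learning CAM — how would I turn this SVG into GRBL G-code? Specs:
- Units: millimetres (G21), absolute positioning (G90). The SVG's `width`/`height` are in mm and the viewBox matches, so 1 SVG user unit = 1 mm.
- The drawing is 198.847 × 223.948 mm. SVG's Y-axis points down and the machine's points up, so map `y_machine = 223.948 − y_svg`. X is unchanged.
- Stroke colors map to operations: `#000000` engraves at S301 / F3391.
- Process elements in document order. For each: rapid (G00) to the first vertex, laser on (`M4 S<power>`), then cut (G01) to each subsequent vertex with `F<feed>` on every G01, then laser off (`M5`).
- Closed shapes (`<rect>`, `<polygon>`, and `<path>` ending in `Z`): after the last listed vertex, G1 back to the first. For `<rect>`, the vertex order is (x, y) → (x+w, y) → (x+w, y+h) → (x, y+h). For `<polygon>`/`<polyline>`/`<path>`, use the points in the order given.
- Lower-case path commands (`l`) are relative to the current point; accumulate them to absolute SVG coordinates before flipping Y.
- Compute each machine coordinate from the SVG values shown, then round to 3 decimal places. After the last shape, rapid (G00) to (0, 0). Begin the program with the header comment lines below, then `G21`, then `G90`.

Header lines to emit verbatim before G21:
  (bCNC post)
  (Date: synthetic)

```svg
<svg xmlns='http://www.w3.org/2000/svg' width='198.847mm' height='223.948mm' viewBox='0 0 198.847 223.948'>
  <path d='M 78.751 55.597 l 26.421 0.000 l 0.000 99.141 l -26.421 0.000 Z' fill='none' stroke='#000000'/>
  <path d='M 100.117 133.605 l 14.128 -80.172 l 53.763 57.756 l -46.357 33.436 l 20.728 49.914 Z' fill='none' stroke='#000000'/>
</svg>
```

Since the viewBox matches the mm dimensions, user units are millimetres directly. The only transform is the Y-flip y_m = 223.948 − y_svg.

Shape 1 is a rectangle drawn with `<path>`. Its stroke #000000 means engrave at S301, F3391. After flipping Y the toolpath is (78.751,168.351) → (105.172,168.351) → (105.172,69.210) → (78.751,69.210) → (78.751,168.351), returning to the start.

Shape 2 is a closed polygon drawn with `<path>`. Its stroke #000000 means engrave at S301, F3391. After flipping Y the toolpath is (100.117,90.343) → (114.245,170.515) → (168.008,112.759) → (121.651,79.323) → (142.379,29.409) → (100.117,90.343), returning to the start.

(bCNC post)
(Date: synthetic)
G21
G90
G00 X78.751 Y168.351
M4 S301
G01 X105.172 Y168.351 F3391
G01 X105.172 Y69.210 F3391
G01 X78.751 Y69.210 F3391
G01 X78.751 Y168.351 F3391
M5
G00 X100.117 Y90.343
M4 S301
G01 X114.245 Y170.515 F3391
G01 X168.008 Y112.759 F3391
G01 X121.651 Y79.323 F3391
G01 X142.379 Y29.409 F3391
G01 X100.117 Y90.343 F3391
M5
G00 X0.000 Y0.000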